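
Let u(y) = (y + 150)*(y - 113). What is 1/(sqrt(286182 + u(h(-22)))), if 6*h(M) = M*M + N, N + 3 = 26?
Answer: 2*sqrt(1117995)/1117995 ≈ 0.0018915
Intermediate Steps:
N = 23 (N = -3 + 26 = 23)
h(M) = 23/6 + M**2/6 (h(M) = (M*M + 23)/6 = (M**2 + 23)/6 = (23 + M**2)/6 = 23/6 + M**2/6)
u(y) = (-113 + y)*(150 + y) (u(y) = (150 + y)*(-113 + y) = (-113 + y)*(150 + y))
1/(sqrt(286182 + u(h(-22)))) = 1/(sqrt(286182 + (-16950 + (23/6 + (1/6)*(-22)**2)**2 + 37*(23/6 + (1/6)*(-22)**2)))) = 1/(sqrt(286182 + (-16950 + (23/6 + (1/6)*484)**2 + 37*(23/6 + (1/6)*484)))) = 1/(sqrt(286182 + (-16950 + (23/6 + 242/3)**2 + 37*(23/6 + 242/3)))) = 1/(sqrt(286182 + (-16950 + (169/2)**2 + 37*(169/2)))) = 1/(sqrt(286182 + (-16950 + 28561/4 + 6253/2))) = 1/(sqrt(286182 - 26733/4)) = 1/(sqrt(1117995/4)) = 1/(sqrt(1117995)/2) = 2*sqrt(1117995)/1117995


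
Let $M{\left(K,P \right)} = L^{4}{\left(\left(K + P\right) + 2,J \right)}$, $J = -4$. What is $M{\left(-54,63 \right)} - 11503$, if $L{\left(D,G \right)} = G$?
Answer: $-11247$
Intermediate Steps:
$M{\left(K,P \right)} = 256$ ($M{\left(K,P \right)} = \left(-4\right)^{4} = 256$)
$M{\left(-54,63 \right)} - 11503 = 256 - 11503 = -11247$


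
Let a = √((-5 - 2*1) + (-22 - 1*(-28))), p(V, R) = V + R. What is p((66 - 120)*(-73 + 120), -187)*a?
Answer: -2725*I ≈ -2725.0*I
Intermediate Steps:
p(V, R) = R + V
a = I (a = √((-5 - 2) + (-22 + 28)) = √(-7 + 6) = √(-1) = I ≈ 1.0*I)
p((66 - 120)*(-73 + 120), -187)*a = (-187 + (66 - 120)*(-73 + 120))*I = (-187 - 54*47)*I = (-187 - 2538)*I = -2725*I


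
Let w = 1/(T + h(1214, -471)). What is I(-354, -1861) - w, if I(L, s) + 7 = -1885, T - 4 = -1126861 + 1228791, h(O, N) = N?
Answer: -191967997/101463 ≈ -1892.0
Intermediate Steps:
T = 101934 (T = 4 + (-1126861 + 1228791) = 4 + 101930 = 101934)
I(L, s) = -1892 (I(L, s) = -7 - 1885 = -1892)
w = 1/101463 (w = 1/(101934 - 471) = 1/101463 ≈ 9.8558e-6)
I(-354, -1861) - w = -1892 - 1*1/101463 = -1892 - 1/101463 = -191967997/101463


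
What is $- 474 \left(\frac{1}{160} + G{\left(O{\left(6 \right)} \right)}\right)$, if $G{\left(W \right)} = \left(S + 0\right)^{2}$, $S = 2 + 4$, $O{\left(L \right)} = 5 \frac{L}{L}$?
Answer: $- \frac{1365357}{80} \approx -17067.0$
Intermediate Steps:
$O{\left(L \right)} = 5$ ($O{\left(L \right)} = 5 \cdot 1 = 5$)
$S = 6$
$G{\left(W \right)} = 36$ ($G{\left(W \right)} = \left(6 + 0\right)^{2} = 6^{2} = 36$)
$- 474 \left(\frac{1}{160} + G{\left(O{\left(6 \right)} \right)}\right) = - 474 \left(\frac{1}{160} + 36\right) = \left(-474\right) \frac{5761}{160} = - \frac{1365357}{80}$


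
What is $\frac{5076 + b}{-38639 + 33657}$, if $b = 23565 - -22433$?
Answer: $- \frac{25537}{2491} \approx -10.252$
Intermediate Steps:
$b = 45998$ ($b = 23565 + 22433 = 45998$)
$\frac{5076 + b}{-38639 + 33657} = \frac{5076 + 45998}{-38639 + 33657} = \frac{51074}{-4982} = 51074 \left(- \frac{1}{4982}\right) = - \frac{25537}{2491}$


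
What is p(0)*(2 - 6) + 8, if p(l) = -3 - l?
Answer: 20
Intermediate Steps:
p(0)*(2 - 6) + 8 = (-3 - 1*0)*(2 - 6) + 8 = (-3 + 0)*(-4) + 8 = -3*(-4) + 8 = 12 + 8 = 20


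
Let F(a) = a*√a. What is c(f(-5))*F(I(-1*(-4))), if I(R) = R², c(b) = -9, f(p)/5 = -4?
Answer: -576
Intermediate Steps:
f(p) = -20 (f(p) = 5*(-4) = -20)
F(a) = a^(3/2)
c(f(-5))*F(I(-1*(-4))) = -9*((-1*(-4))²)^(3/2) = -9*(4²)^(3/2) = -9*16^(3/2) = -9*64 = -576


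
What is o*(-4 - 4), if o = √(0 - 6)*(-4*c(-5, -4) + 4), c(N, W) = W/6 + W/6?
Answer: -224*I*√6/3 ≈ -182.9*I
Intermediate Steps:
c(N, W) = W/3 (c(N, W) = W*(⅙) + W*(⅙) = W/6 + W/6 = W/3)
o = 28*I*√6/3 (o = √(0 - 6)*(-4*(-4)/3 + 4) = √(-6)*(-4*(-4/3) + 4) = (I*√6)*(16/3 + 4) = (I*√6)*(28/3) = 28*I*√6/3 ≈ 22.862*I)
o*(-4 - 4) = (28*I*√6/3)*(-4 - 4) = (28*I*√6/3)*(-8) = -224*I*√6/3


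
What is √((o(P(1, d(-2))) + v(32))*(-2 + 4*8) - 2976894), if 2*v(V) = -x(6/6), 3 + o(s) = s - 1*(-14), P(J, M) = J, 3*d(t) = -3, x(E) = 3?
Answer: 3*I*√330731 ≈ 1725.3*I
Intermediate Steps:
d(t) = -1 (d(t) = (⅓)*(-3) = -1)
o(s) = 11 + s (o(s) = -3 + (s - 1*(-14)) = -3 + (s + 14) = -3 + (14 + s) = 11 + s)
v(V) = -3/2 (v(V) = (-1*3)/2 = (½)*(-3) = -3/2)
√((o(P(1, d(-2))) + v(32))*(-2 + 4*8) - 2976894) = √(((11 + 1) - 3/2)*(-2 + 4*8) - 2976894) = √((12 - 3/2)*(-2 + 32) - 2976894) = √((21/2)*30 - 2976894) = √(315 - 2976894) = √(-2976579) = 3*I*√330731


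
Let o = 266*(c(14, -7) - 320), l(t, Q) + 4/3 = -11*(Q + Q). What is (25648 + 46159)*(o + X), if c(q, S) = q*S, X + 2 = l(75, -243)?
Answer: -22801307552/3 ≈ -7.6004e+9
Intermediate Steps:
l(t, Q) = -4/3 - 22*Q (l(t, Q) = -4/3 - 11*(Q + Q) = -4/3 - 22*Q)
X = 16028/3 (X = -2 + (-4/3 - 22*(-243)) = -2 + (-4/3 + 5346) = -2 + 16034/3 = 16028/3 ≈ 5342.7)
c(q, S) = S*q
o = -111188 (o = 266*(-7*14 - 320) = 266*(-98 - 320) = 266*(-418) = -111188)
(25648 + 46159)*(o + X) = (25648 + 46159)*(-111188 + 16028/3) = 71807*(-317536/3) = -22801307552/3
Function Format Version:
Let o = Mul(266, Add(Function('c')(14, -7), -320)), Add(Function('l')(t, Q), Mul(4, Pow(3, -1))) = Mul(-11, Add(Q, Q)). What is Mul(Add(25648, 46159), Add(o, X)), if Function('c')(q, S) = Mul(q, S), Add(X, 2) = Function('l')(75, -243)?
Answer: Rational(-22801307552, 3) ≈ -7.6004e+9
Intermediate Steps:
Function('l')(t, Q) = Add(Rational(-4, 3), Mul(-22, Q)) (Function('l')(t, Q) = Add(Rational(-4, 3), Mul(-11, Add(Q, Q))) = Add(Rational(-4, 3), Mul(-11, Mul(2, Q))) = Add(Rational(-4, 3), Mul(-22, Q)))
X = Rational(16028, 3) (X = Add(-2, Add(Rational(-4, 3), Mul(-22, -243))) = Add(-2, Add(Rational(-4, 3), 5346)) = Add(-2, Rational(16034, 3)) = Rational(16028, 3) ≈ 5342.7)
Function('c')(q, S) = Mul(S, q)
o = -111188 (o = Mul(266, Add(Mul(-7, 14), -320)) = Mul(266, Add(-98, -320)) = Mul(266, -418) = -111188)
Mul(Add(25648, 46159), Add(o, X)) = Mul(Add(25648, 46159), Add(-111188, Rational(16028, 3))) = Mul(71807, Rational(-317536, 3)) = Rational(-22801307552, 3)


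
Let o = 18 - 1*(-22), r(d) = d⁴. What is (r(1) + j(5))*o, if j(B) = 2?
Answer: 120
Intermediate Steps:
o = 40 (o = 18 + 22 = 40)
(r(1) + j(5))*o = (1⁴ + 2)*40 = (1 + 2)*40 = 3*40 = 120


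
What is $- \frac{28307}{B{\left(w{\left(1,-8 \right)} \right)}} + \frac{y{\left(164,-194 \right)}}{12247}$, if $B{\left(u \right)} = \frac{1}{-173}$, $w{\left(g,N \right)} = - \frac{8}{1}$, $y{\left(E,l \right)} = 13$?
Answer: $\frac{59974918430}{12247} \approx 4.8971 \cdot 10^{6}$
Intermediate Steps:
$w{\left(g,N \right)} = -8$ ($w{\left(g,N \right)} = \left(-8\right) 1 = -8$)
$B{\left(u \right)} = - \frac{1}{173}$
$- \frac{28307}{B{\left(w{\left(1,-8 \right)} \right)}} + \frac{y{\left(164,-194 \right)}}{12247} = - \frac{28307}{- \frac{1}{173}} + \frac{13}{12247} = \left(-28307\right) \left(-173\right) + 13 \cdot \frac{1}{12247} = 4897111 + \frac{13}{12247} = \frac{59974918430}{12247}$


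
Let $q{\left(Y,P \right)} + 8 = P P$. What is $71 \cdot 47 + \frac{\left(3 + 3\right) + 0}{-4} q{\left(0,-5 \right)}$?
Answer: $\frac{6623}{2} \approx 3311.5$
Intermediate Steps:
$q{\left(Y,P \right)} = -8 + P^{2}$ ($q{\left(Y,P \right)} = -8 + P P = -8 + P^{2}$)
$71 \cdot 47 + \frac{\left(3 + 3\right) + 0}{-4} q{\left(0,-5 \right)} = 71 \cdot 47 + \frac{\left(3 + 3\right) + 0}{-4} \left(-8 + \left(-5\right)^{2}\right) = 3337 + \left(6 + 0\right) \left(- \frac{1}{4}\right) \left(-8 + 25\right) = 3337 + 6 \left(- \frac{1}{4}\right) 17 = 3337 - \frac{51}{2} = \frac{6623}{2}$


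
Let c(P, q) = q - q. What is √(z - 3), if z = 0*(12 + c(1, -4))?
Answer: I*√3 ≈ 1.732*I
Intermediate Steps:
c(P, q) = 0
z = 0 (z = 0*(12 + 0) = 0*12 = 0)
√(z - 3) = √(0 - 3) = √(-3) = I*√3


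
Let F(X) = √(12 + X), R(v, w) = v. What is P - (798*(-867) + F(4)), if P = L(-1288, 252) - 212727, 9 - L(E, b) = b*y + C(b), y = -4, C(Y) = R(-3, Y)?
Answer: 480155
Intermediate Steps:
C(Y) = -3
L(E, b) = 12 + 4*b (L(E, b) = 9 - (b*(-4) - 3) = 9 - (-4*b - 3) = 9 - (-3 - 4*b) = 9 + (3 + 4*b) = 12 + 4*b)
P = -211707 (P = (12 + 4*252) - 212727 = (12 + 1008) - 212727 = 1020 - 212727 = -211707)
P - (798*(-867) + F(4)) = -211707 - (798*(-867) + √(12 + 4)) = -211707 - (-691866 + √16) = -211707 - (-691866 + 4) = -211707 - 1*(-691862) = -211707 + 691862 = 480155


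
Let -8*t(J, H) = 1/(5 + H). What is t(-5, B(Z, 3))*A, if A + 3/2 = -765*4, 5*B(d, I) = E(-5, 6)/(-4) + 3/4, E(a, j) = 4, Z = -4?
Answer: 10205/132 ≈ 77.311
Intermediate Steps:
B(d, I) = -1/20 (B(d, I) = (4/(-4) + 3/4)/5 = (4*(-1/4) + 3*(1/4))/5 = (-1 + 3/4)/5 = (1/5)*(-1/4) = -1/20)
t(J, H) = -1/(8*(5 + H))
A = -6123/2 (A = -3/2 - 765*4 = -3/2 - 3060 = -6123/2 ≈ -3061.5)
t(-5, B(Z, 3))*A = -1/(40 + 8*(-1/20))*(-6123/2) = -1/(40 - 2/5)*(-6123/2) = -1/198/5*(-6123/2) = -1*5/198*(-6123/2) = -5/198*(-6123/2) = 10205/132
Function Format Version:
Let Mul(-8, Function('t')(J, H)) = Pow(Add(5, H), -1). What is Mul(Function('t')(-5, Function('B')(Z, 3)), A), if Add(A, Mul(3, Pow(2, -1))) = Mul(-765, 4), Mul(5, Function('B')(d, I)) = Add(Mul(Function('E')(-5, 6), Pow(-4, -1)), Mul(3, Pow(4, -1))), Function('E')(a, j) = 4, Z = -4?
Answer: Rational(10205, 132) ≈ 77.311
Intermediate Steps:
Function('B')(d, I) = Rational(-1, 20) (Function('B')(d, I) = Mul(Rational(1, 5), Add(Mul(4, Pow(-4, -1)), Mul(3, Pow(4, -1)))) = Mul(Rational(1, 5), Add(Mul(4, Rational(-1, 4)), Mul(3, Rational(1, 4)))) = Mul(Rational(1, 5), Add(-1, Rational(3, 4))) = Mul(Rational(1, 5), Rational(-1, 4)) = Rational(-1, 20))
Function('t')(J, H) = Mul(Rational(-1, 8), Pow(Add(5, H), -1))
A = Rational(-6123, 2) (A = Add(Rational(-3, 2), Mul(-765, 4)) = Add(Rational(-3, 2), -3060) = Rational(-6123, 2) ≈ -3061.5)
Mul(Function('t')(-5, Function('B')(Z, 3)), A) = Mul(Mul(-1, Pow(Add(40, Mul(8, Rational(-1, 20))), -1)), Rational(-6123, 2)) = Mul(Mul(-1, Pow(Add(40, Rational(-2, 5)), -1)), Rational(-6123, 2)) = Mul(Mul(-1, Pow(Rational(198, 5), -1)), Rational(-6123, 2)) = Mul(Mul(-1, Rational(5, 198)), Rational(-6123, 2)) = Mul(Rational(-5, 198), Rational(-6123, 2)) = Rational(10205, 132)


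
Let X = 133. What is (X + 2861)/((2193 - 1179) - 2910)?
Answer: -499/316 ≈ -1.5791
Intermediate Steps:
(X + 2861)/((2193 - 1179) - 2910) = (133 + 2861)/((2193 - 1179) - 2910) = 2994/(1014 - 2910) = 2994/(-1896) = 2994*(-1/1896) = -499/316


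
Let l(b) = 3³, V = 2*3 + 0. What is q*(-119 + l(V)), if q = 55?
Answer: -5060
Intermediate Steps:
V = 6 (V = 6 + 0 = 6)
l(b) = 27
q*(-119 + l(V)) = 55*(-119 + 27) = 55*(-92) = -5060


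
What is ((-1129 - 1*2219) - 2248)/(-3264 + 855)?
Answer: 5596/2409 ≈ 2.3230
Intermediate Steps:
((-1129 - 1*2219) - 2248)/(-3264 + 855) = ((-1129 - 2219) - 2248)/(-2409) = (-3348 - 2248)*(-1/2409) = -5596*(-1/2409) = 5596/2409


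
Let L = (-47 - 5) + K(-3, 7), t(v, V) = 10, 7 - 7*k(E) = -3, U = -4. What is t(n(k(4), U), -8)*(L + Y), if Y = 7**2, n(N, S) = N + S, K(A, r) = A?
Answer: -60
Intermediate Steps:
k(E) = 10/7 (k(E) = 1 - 1/7*(-3) = 1 + 3/7 = 10/7)
Y = 49
L = -55 (L = (-47 - 5) - 3 = -52 - 3 = -55)
t(n(k(4), U), -8)*(L + Y) = 10*(-55 + 49) = 10*(-6) = -60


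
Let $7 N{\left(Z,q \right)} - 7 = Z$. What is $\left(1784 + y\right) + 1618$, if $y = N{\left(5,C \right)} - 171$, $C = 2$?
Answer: $\frac{22629}{7} \approx 3232.7$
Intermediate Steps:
$N{\left(Z,q \right)} = 1 + \frac{Z}{7}$
$y = - \frac{1185}{7}$ ($y = \left(1 + \frac{1}{7} \cdot 5\right) - 171 = \left(1 + \frac{5}{7}\right) - 171 = \frac{12}{7} - 171 = - \frac{1185}{7} \approx -169.29$)
$\left(1784 + y\right) + 1618 = \left(1784 - \frac{1185}{7}\right) + 1618 = \frac{11303}{7} + 1618 = \frac{22629}{7}$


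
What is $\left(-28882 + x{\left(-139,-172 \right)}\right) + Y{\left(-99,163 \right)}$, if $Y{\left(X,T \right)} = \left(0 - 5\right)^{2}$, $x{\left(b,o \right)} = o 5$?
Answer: $-29717$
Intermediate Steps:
$x{\left(b,o \right)} = 5 o$
$Y{\left(X,T \right)} = 25$ ($Y{\left(X,T \right)} = \left(-5\right)^{2} = 25$)
$\left(-28882 + x{\left(-139,-172 \right)}\right) + Y{\left(-99,163 \right)} = \left(-28882 + 5 \left(-172\right)\right) + 25 = \left(-28882 - 860\right) + 25 = -29742 + 25 = -29717$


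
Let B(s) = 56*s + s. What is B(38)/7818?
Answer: 361/1303 ≈ 0.27705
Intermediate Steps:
B(s) = 57*s
B(38)/7818 = (57*38)/7818 = 2166*(1/7818) = 361/1303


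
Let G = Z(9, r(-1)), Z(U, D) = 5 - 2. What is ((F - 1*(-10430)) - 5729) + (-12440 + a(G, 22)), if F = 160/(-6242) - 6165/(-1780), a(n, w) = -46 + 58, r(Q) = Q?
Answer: -8581464539/1111076 ≈ -7723.6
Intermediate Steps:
Z(U, D) = 3
G = 3
a(n, w) = 12
F = 3819713/1111076 (F = 160*(-1/6242) - 6165*(-1/1780) = -80/3121 + 1233/356 = 3819713/1111076 ≈ 3.4379)
((F - 1*(-10430)) - 5729) + (-12440 + a(G, 22)) = ((3819713/1111076 - 1*(-10430)) - 5729) + (-12440 + 12) = ((3819713/1111076 + 10430) - 5729) - 12428 = (11592342393/1111076 - 5729) - 12428 = 5226987989/1111076 - 12428 = -8581464539/1111076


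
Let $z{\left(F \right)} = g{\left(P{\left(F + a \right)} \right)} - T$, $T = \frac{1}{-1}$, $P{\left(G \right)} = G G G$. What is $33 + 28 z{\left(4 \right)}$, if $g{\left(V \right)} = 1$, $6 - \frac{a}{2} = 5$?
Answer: $89$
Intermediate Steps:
$a = 2$ ($a = 12 - 10 = 2$)
$P{\left(G \right)} = G^{3}$ ($P{\left(G \right)} = G^{2} G = G^{3}$)
$T = -1$
$z{\left(F \right)} = 2$ ($z{\left(F \right)} = 1 - -1 = 1 + 1 = 2$)
$33 + 28 z{\left(4 \right)} = 33 + 28 \cdot 2 = 33 + 56 = 89$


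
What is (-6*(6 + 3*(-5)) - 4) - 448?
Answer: -398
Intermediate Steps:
(-6*(6 + 3*(-5)) - 4) - 448 = (-6*(6 - 15) - 4) - 448 = (-6*(-9) - 4) - 448 = (54 - 4) - 448 = 50 - 448 = -398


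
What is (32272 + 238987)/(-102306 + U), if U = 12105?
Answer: -271259/90201 ≈ -3.0073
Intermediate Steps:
(32272 + 238987)/(-102306 + U) = (32272 + 238987)/(-102306 + 12105) = 271259/(-90201) = 271259*(-1/90201) = -271259/90201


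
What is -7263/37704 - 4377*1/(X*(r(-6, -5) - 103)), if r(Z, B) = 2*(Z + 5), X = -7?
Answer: -18929857/3079160 ≈ -6.1477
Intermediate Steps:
r(Z, B) = 10 + 2*Z (r(Z, B) = 2*(5 + Z) = 10 + 2*Z)
-7263/37704 - 4377*1/(X*(r(-6, -5) - 103)) = -7263/37704 - 4377*(-1/(7*((10 + 2*(-6)) - 103))) = -7263*1/37704 - 4377*(-1/(7*((10 - 12) - 103))) = -2421/12568 - 4377*(-1/(7*(-2 - 103))) = -2421/12568 - 4377/((-7*(-105))) = -2421/12568 - 4377/735 = -2421/12568 - 4377*1/735 = -2421/12568 - 1459/245 = -18929857/3079160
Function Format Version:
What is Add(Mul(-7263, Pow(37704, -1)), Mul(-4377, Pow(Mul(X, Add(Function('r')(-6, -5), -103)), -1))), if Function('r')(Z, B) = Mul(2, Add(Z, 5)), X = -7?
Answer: Rational(-18929857, 3079160) ≈ -6.1477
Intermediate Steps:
Function('r')(Z, B) = Add(10, Mul(2, Z)) (Function('r')(Z, B) = Mul(2, Add(5, Z)) = Add(10, Mul(2, Z)))
Add(Mul(-7263, Pow(37704, -1)), Mul(-4377, Pow(Mul(X, Add(Function('r')(-6, -5), -103)), -1))) = Add(Mul(-7263, Pow(37704, -1)), Mul(-4377, Pow(Mul(-7, Add(Add(10, Mul(2, -6)), -103)), -1))) = Add(Mul(-7263, Rational(1, 37704)), Mul(-4377, Pow(Mul(-7, Add(Add(10, -12), -103)), -1))) = Add(Rational(-2421, 12568), Mul(-4377, Pow(Mul(-7, Add(-2, -103)), -1))) = Add(Rational(-2421, 12568), Mul(-4377, Pow(Mul(-7, -105), -1))) = Add(Rational(-2421, 12568), Mul(-4377, Pow(735, -1))) = Add(Rational(-2421, 12568), Mul(-4377, Rational(1, 735))) = Add(Rational(-2421, 12568), Rational(-1459, 245)) = Rational(-18929857, 3079160)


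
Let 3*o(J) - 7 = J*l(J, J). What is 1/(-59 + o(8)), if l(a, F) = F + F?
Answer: -1/14 ≈ -0.071429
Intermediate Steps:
l(a, F) = 2*F
o(J) = 7/3 + 2*J²/3 (o(J) = 7/3 + (J*(2*J))/3 = 7/3 + (2*J²)/3 = 7/3 + 2*J²/3)
1/(-59 + o(8)) = 1/(-59 + (7/3 + (⅔)*8²)) = 1/(-59 + (7/3 + (⅔)*64)) = 1/(-59 + (7/3 + 128/3)) = 1/(-59 + 45) = 1/(-14) = -1/14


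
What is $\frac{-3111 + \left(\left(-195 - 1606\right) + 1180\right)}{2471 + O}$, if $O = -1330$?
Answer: $- \frac{3732}{1141} \approx -3.2708$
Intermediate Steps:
$\frac{-3111 + \left(\left(-195 - 1606\right) + 1180\right)}{2471 + O} = \frac{-3111 + \left(\left(-195 - 1606\right) + 1180\right)}{2471 - 1330} = \frac{-3111 + \left(-1801 + 1180\right)}{1141} = \left(-3111 - 621\right) \frac{1}{1141} = \left(-3732\right) \frac{1}{1141} = - \frac{3732}{1141}$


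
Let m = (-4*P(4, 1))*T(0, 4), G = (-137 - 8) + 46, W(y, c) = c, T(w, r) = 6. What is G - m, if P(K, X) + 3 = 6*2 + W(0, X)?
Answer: 141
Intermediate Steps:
G = -99 (G = -145 + 46 = -99)
P(K, X) = 9 + X (P(K, X) = -3 + (6*2 + X) = -3 + (12 + X) = 9 + X)
m = -240 (m = -4*(9 + 1)*6 = -4*10*6 = -40*6 = -240)
G - m = -99 - 1*(-240) = -99 + 240 = 141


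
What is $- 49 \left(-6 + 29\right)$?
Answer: $-1127$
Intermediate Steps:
$- 49 \left(-6 + 29\right) = \left(-49\right) 23 = -1127$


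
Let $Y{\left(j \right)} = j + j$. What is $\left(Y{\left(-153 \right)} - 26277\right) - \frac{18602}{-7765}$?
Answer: $- \frac{206398393}{7765} \approx -26581.0$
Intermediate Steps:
$Y{\left(j \right)} = 2 j$
$\left(Y{\left(-153 \right)} - 26277\right) - \frac{18602}{-7765} = \left(2 \left(-153\right) - 26277\right) - \frac{18602}{-7765} = \left(-306 - 26277\right) - - \frac{18602}{7765} = -26583 + \frac{18602}{7765} = - \frac{206398393}{7765}$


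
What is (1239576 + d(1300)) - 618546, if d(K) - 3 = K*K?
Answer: 2311033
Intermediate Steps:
d(K) = 3 + K² (d(K) = 3 + K*K = 3 + K²)
(1239576 + d(1300)) - 618546 = (1239576 + (3 + 1300²)) - 618546 = (1239576 + (3 + 1690000)) - 618546 = (1239576 + 1690003) - 618546 = 2929579 - 618546 = 2311033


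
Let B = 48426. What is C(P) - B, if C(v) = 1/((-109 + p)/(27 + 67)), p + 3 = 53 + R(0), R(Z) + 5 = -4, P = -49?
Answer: -1646531/34 ≈ -48427.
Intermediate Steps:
R(Z) = -9 (R(Z) = -5 - 4 = -9)
p = 41 (p = -3 + (53 - 9) = -3 + 44 = 41)
C(v) = -47/34 (C(v) = 1/((-109 + 41)/(27 + 67)) = 1/(-68/94) = 1/(-68*1/94) = 1/(-34/47) = -47/34)
C(P) - B = -47/34 - 1*48426 = -47/34 - 48426 = -1646531/34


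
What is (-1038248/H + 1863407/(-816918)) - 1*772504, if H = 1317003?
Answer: -277042525384126967/358627818918 ≈ -7.7251e+5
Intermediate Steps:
(-1038248/H + 1863407/(-816918)) - 1*772504 = (-1038248/1317003 + 1863407/(-816918)) - 1*772504 = (-1038248*1/1317003 + 1863407*(-1/816918)) - 772504 = (-1038248/1317003 - 1863407/816918) - 772504 = -1100758696295/358627818918 - 772504 = -277042525384126967/358627818918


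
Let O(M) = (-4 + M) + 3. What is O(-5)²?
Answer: 36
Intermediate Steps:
O(M) = -1 + M
O(-5)² = (-1 - 5)² = (-6)² = 36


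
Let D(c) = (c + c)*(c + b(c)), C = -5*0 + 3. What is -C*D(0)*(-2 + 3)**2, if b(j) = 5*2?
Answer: 0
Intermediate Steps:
b(j) = 10
C = 3 (C = 0 + 3 = 3)
D(c) = 2*c*(10 + c) (D(c) = (c + c)*(c + 10) = (2*c)*(10 + c) = 2*c*(10 + c))
-C*D(0)*(-2 + 3)**2 = -3*(2*0*(10 + 0))*(-2 + 3)**2 = -3*(2*0*10)*1**2 = -3*0 = -0 = -1*0 = 0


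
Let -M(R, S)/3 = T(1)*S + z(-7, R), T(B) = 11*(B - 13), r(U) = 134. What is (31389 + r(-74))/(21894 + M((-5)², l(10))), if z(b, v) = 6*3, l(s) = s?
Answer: 31523/25800 ≈ 1.2218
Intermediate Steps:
T(B) = -143 + 11*B (T(B) = 11*(-13 + B) = -143 + 11*B)
z(b, v) = 18
M(R, S) = -54 + 396*S (M(R, S) = -3*((-143 + 11*1)*S + 18) = -3*((-143 + 11)*S + 18) = -3*(-132*S + 18) = -3*(18 - 132*S) = -54 + 396*S)
(31389 + r(-74))/(21894 + M((-5)², l(10))) = (31389 + 134)/(21894 + (-54 + 396*10)) = 31523/(21894 + (-54 + 3960)) = 31523/(21894 + 3906) = 31523/25800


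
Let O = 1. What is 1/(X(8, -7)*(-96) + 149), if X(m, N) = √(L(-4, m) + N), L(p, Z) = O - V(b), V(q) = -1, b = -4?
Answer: 149/68281 + 96*I*√5/68281 ≈ 0.0021822 + 0.0031438*I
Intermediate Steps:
L(p, Z) = 2 (L(p, Z) = 1 - 1*(-1) = 1 + 1 = 2)
X(m, N) = √(2 + N)
1/(X(8, -7)*(-96) + 149) = 1/(√(2 - 7)*(-96) + 149) = 1/(√(-5)*(-96) + 149) = 1/((I*√5)*(-96) + 149) = 1/(-96*I*√5 + 149) = 1/(149 - 96*I*√5)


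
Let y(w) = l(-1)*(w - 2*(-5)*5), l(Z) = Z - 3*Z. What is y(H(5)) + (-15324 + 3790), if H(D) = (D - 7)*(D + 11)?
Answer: -11498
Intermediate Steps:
l(Z) = -2*Z
H(D) = (-7 + D)*(11 + D)
y(w) = 100 + 2*w (y(w) = (-2*(-1))*(w - 2*(-5)*5) = 2*(w + 10*5) = 2*(w + 50) = 2*(50 + w) = 100 + 2*w)
y(H(5)) + (-15324 + 3790) = (100 + 2*(-77 + 5² + 4*5)) + (-15324 + 3790) = (100 + 2*(-77 + 25 + 20)) - 11534 = (100 + 2*(-32)) - 11534 = (100 - 64) - 11534 = 36 - 11534 = -11498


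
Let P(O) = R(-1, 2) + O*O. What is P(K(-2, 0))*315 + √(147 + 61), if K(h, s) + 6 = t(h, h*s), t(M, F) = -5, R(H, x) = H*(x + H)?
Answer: 37800 + 4*√13 ≈ 37814.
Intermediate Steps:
R(H, x) = H*(H + x)
K(h, s) = -11 (K(h, s) = -6 - 5 = -11)
P(O) = -1 + O² (P(O) = -(-1 + 2) + O*O = -1*1 + O² = -1 + O²)
P(K(-2, 0))*315 + √(147 + 61) = (-1 + (-11)²)*315 + √(147 + 61) = (-1 + 121)*315 + √208 = 120*315 + 4*√13 = 37800 + 4*√13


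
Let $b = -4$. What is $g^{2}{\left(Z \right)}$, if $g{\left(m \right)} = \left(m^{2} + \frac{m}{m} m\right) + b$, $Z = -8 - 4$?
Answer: $16384$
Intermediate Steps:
$Z = -12$
$g{\left(m \right)} = -4 + m + m^{2}$ ($g{\left(m \right)} = \left(m^{2} + \frac{m}{m} m\right) - 4 = \left(m^{2} + 1 m\right) - 4 = \left(m^{2} + m\right) - 4 = \left(m + m^{2}\right) - 4 = -4 + m + m^{2}$)
$g^{2}{\left(Z \right)} = \left(-4 - 12 + \left(-12\right)^{2}\right)^{2} = \left(-4 - 12 + 144\right)^{2} = 128^{2} = 16384$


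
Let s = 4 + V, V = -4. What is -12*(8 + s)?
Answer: -96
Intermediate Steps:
s = 0 (s = 4 - 4 = 0)
-12*(8 + s) = -12*(8 + 0) = -12*8 = -96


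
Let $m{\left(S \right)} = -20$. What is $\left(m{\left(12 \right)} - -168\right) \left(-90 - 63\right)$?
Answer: $-22644$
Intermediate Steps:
$\left(m{\left(12 \right)} - -168\right) \left(-90 - 63\right) = \left(-20 - -168\right) \left(-90 - 63\right) = \left(-20 + 168\right) \left(-153\right) = 148 \left(-153\right) = -22644$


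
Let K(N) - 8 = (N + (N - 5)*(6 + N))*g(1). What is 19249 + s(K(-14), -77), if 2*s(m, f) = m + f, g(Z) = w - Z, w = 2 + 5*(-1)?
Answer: 37877/2 ≈ 18939.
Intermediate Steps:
w = -3 (w = 2 - 5 = -3)
g(Z) = -3 - Z
K(N) = 8 - 4*N - 4*(-5 + N)*(6 + N) (K(N) = 8 + (N + (N - 5)*(6 + N))*(-3 - 1*1) = 8 + (N + (-5 + N)*(6 + N))*(-3 - 1) = 8 + (N + (-5 + N)*(6 + N))*(-4) = 8 + (-4*N - 4*(-5 + N)*(6 + N)) = 8 - 4*N - 4*(-5 + N)*(6 + N))
s(m, f) = f/2 + m/2 (s(m, f) = (m + f)/2 = (f + m)/2 = f/2 + m/2)
19249 + s(K(-14), -77) = 19249 + ((½)*(-77) + (128 - 8*(-14) - 4*(-14)²)/2) = 19249 + (-77/2 + (128 + 112 - 4*196)/2) = 19249 + (-77/2 + (128 + 112 - 784)/2) = 19249 + (-77/2 + (½)*(-544)) = 19249 + (-77/2 - 272) = 19249 - 621/2 = 37877/2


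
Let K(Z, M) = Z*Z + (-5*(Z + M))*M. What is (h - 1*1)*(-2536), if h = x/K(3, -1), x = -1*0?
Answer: 2536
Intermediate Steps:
x = 0
K(Z, M) = Z² + M*(-5*M - 5*Z) (K(Z, M) = Z² + (-5*(M + Z))*M = Z² + (-5*M - 5*Z)*M = Z² + M*(-5*M - 5*Z))
h = 0 (h = 0/(3² - 5*(-1)² - 5*(-1)*3) = 0/(9 - 5*1 + 15) = 0/(9 - 5 + 15) = 0/19 = 0*(1/19) = 0)
(h - 1*1)*(-2536) = (0 - 1*1)*(-2536) = (0 - 1)*(-2536) = -1*(-2536) = 2536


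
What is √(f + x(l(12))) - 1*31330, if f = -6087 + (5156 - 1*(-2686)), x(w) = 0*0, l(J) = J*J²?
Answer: -31330 + 3*√195 ≈ -31288.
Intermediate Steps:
l(J) = J³
x(w) = 0
f = 1755 (f = -6087 + (5156 + 2686) = -6087 + 7842 = 1755)
√(f + x(l(12))) - 1*31330 = √(1755 + 0) - 1*31330 = √1755 - 31330 = 3*√195 - 31330 = -31330 + 3*√195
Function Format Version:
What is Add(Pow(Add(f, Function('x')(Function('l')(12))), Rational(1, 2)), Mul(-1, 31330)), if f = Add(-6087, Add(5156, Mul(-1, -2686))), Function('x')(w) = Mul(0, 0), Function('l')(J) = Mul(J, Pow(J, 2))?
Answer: Add(-31330, Mul(3, Pow(195, Rational(1, 2)))) ≈ -31288.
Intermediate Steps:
Function('l')(J) = Pow(J, 3)
Function('x')(w) = 0
f = 1755 (f = Add(-6087, Add(5156, 2686)) = Add(-6087, 7842) = 1755)
Add(Pow(Add(f, Function('x')(Function('l')(12))), Rational(1, 2)), Mul(-1, 31330)) = Add(Pow(Add(1755, 0), Rational(1, 2)), Mul(-1, 31330)) = Add(Pow(1755, Rational(1, 2)), -31330) = Add(Mul(3, Pow(195, Rational(1, 2))), -31330) = Add(-31330, Mul(3, Pow(195, Rational(1, 2))))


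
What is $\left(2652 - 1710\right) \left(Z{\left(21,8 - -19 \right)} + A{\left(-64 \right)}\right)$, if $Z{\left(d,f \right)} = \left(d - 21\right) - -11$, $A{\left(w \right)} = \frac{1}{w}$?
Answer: $\frac{331113}{32} \approx 10347.0$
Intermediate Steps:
$Z{\left(d,f \right)} = -10 + d$ ($Z{\left(d,f \right)} = \left(-21 + d\right) + 11 = -10 + d$)
$\left(2652 - 1710\right) \left(Z{\left(21,8 - -19 \right)} + A{\left(-64 \right)}\right) = \left(2652 - 1710\right) \left(\left(-10 + 21\right) + \frac{1}{-64}\right) = 942 \left(11 - \frac{1}{64}\right) = 942 \cdot \frac{703}{64} = \frac{331113}{32}$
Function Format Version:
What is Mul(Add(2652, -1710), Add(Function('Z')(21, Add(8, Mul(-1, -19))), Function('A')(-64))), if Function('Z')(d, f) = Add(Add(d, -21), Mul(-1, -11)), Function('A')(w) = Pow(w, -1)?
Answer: Rational(331113, 32) ≈ 10347.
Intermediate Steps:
Function('Z')(d, f) = Add(-10, d) (Function('Z')(d, f) = Add(Add(-21, d), 11) = Add(-10, d))
Mul(Add(2652, -1710), Add(Function('Z')(21, Add(8, Mul(-1, -19))), Function('A')(-64))) = Mul(Add(2652, -1710), Add(Add(-10, 21), Pow(-64, -1))) = Mul(942, Add(11, Rational(-1, 64))) = Mul(942, Rational(703, 64)) = Rational(331113, 32)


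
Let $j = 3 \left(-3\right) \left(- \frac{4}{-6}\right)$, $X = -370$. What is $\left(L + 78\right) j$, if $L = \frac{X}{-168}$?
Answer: $- \frac{6737}{14} \approx -481.21$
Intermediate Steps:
$L = \frac{185}{84}$ ($L = - \frac{370}{-168} = \left(-370\right) \left(- \frac{1}{168}\right) = \frac{185}{84} \approx 2.2024$)
$j = -6$ ($j = - 9 \left(\left(-4\right) \left(- \frac{1}{6}\right)\right) = \left(-9\right) \frac{2}{3} = -6$)
$\left(L + 78\right) j = \left(\frac{185}{84} + 78\right) \left(-6\right) = \frac{6737}{84} \left(-6\right) = - \frac{6737}{14}$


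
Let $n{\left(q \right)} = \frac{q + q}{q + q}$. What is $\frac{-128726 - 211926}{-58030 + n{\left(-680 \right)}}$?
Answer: $\frac{340652}{58029} \approx 5.8704$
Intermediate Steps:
$n{\left(q \right)} = 1$ ($n{\left(q \right)} = \frac{2 q}{2 q} = 2 q \frac{1}{2 q} = 1$)
$\frac{-128726 - 211926}{-58030 + n{\left(-680 \right)}} = \frac{-128726 - 211926}{-58030 + 1} = - \frac{340652}{-58029} = \left(-340652\right) \left(- \frac{1}{58029}\right) = \frac{340652}{58029}$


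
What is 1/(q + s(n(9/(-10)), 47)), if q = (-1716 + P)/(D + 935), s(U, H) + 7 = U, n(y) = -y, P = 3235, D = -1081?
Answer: -365/6024 ≈ -0.060591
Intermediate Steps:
s(U, H) = -7 + U
q = -1519/146 (q = (-1716 + 3235)/(-1081 + 935) = 1519/(-146) = 1519*(-1/146) = -1519/146 ≈ -10.404)
1/(q + s(n(9/(-10)), 47)) = 1/(-1519/146 + (-7 - 9/(-10))) = 1/(-1519/146 + (-7 - 9*(-1)/10)) = 1/(-1519/146 + (-7 - 1*(-9/10))) = 1/(-1519/146 + (-7 + 9/10)) = 1/(-1519/146 - 61/10) = 1/(-6024/365) = -365/6024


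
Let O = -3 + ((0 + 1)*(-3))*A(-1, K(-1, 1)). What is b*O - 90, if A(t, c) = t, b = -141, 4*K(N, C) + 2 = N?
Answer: -90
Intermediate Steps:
K(N, C) = -1/2 + N/4
O = 0 (O = -3 + ((0 + 1)*(-3))*(-1) = -3 + (1*(-3))*(-1) = -3 - 3*(-1) = -3 + 3 = 0)
b*O - 90 = -141*0 - 90 = 0 - 90 = -90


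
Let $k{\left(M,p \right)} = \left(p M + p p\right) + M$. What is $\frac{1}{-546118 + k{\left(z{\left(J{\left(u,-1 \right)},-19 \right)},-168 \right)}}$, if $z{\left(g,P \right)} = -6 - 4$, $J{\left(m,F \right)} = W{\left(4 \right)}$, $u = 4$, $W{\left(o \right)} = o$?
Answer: $- \frac{1}{516224} \approx -1.9371 \cdot 10^{-6}$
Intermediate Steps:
$J{\left(m,F \right)} = 4$
$z{\left(g,P \right)} = -10$
$k{\left(M,p \right)} = M + p^{2} + M p$ ($k{\left(M,p \right)} = \left(M p + p^{2}\right) + M = \left(p^{2} + M p\right) + M = M + p^{2} + M p$)
$\frac{1}{-546118 + k{\left(z{\left(J{\left(u,-1 \right)},-19 \right)},-168 \right)}} = \frac{1}{-546118 - \left(-1670 - 28224\right)} = \frac{1}{-546118 + \left(-10 + 28224 + 1680\right)} = \frac{1}{-546118 + 29894} = \frac{1}{-516224} = - \frac{1}{516224}$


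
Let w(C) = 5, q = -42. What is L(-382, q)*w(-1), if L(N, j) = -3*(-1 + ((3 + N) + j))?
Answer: 6330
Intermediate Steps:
L(N, j) = -6 - 3*N - 3*j (L(N, j) = -3*(-1 + (3 + N + j)) = -3*(2 + N + j) = -6 - 3*N - 3*j)
L(-382, q)*w(-1) = (-6 - 3*(-382) - 3*(-42))*5 = (-6 + 1146 + 126)*5 = 1266*5 = 6330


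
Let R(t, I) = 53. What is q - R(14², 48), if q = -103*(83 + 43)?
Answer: -13031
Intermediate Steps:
q = -12978 (q = -103*126 = -12978)
q - R(14², 48) = -12978 - 1*53 = -12978 - 53 = -13031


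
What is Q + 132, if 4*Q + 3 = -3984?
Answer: -3459/4 ≈ -864.75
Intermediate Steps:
Q = -3987/4 (Q = -¾ + (¼)*(-3984) = -¾ - 996 = -3987/4 ≈ -996.75)
Q + 132 = -3987/4 + 132 = -3459/4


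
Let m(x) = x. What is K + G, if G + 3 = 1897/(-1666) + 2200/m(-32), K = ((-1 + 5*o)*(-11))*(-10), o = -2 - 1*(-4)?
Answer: 436545/476 ≈ 917.11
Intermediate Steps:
o = 2 (o = -2 + 4 = 2)
K = 990 (K = ((-1 + 5*2)*(-11))*(-10) = ((-1 + 10)*(-11))*(-10) = (9*(-11))*(-10) = -99*(-10) = 990)
G = -34695/476 (G = -3 + (1897/(-1666) + 2200/(-32)) = -3 + (1897*(-1/1666) + 2200*(-1/32)) = -3 + (-271/238 - 275/4) = -3 - 33267/476 = -34695/476 ≈ -72.889)
K + G = 990 - 34695/476 = 436545/476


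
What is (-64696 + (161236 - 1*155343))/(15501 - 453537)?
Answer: 19601/146012 ≈ 0.13424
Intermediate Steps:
(-64696 + (161236 - 1*155343))/(15501 - 453537) = (-64696 + (161236 - 155343))/(-438036) = (-64696 + 5893)*(-1/438036) = -58803*(-1/438036) = 19601/146012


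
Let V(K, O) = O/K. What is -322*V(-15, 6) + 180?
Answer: 1544/5 ≈ 308.80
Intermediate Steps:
-322*V(-15, 6) + 180 = -1932/(-15) + 180 = -1932*(-1)/15 + 180 = -322*(-⅖) + 180 = 644/5 + 180 = 1544/5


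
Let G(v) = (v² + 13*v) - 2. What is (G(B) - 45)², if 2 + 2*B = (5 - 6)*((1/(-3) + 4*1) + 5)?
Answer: 625681/81 ≈ 7724.5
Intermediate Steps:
B = -16/3 (B = -1 + ((5 - 6)*((1/(-3) + 4*1) + 5))/2 = -1 + (-((-⅓ + 4) + 5))/2 = -1 + (-(11/3 + 5))/2 = -1 + (-1*26/3)/2 = -1 + (½)*(-26/3) = -1 - 13/3 = -16/3 ≈ -5.3333)
G(v) = -2 + v² + 13*v
(G(B) - 45)² = ((-2 + (-16/3)² + 13*(-16/3)) - 45)² = ((-2 + 256/9 - 208/3) - 45)² = (-386/9 - 45)² = (-791/9)² = 625681/81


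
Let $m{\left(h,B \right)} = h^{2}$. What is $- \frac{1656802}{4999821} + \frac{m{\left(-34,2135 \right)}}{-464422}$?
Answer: $- \frac{387617545760}{1161013434231} \approx -0.33386$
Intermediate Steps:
$- \frac{1656802}{4999821} + \frac{m{\left(-34,2135 \right)}}{-464422} = - \frac{1656802}{4999821} + \frac{\left(-34\right)^{2}}{-464422} = \left(-1656802\right) \frac{1}{4999821} + 1156 \left(- \frac{1}{464422}\right) = - \frac{1656802}{4999821} - \frac{578}{232211} = - \frac{387617545760}{1161013434231}$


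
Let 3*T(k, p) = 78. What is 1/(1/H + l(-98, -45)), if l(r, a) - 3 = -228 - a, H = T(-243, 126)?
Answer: -26/4679 ≈ -0.0055567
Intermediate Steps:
T(k, p) = 26 (T(k, p) = (⅓)*78 = 26)
H = 26
l(r, a) = -225 - a (l(r, a) = 3 + (-228 - a) = -225 - a)
1/(1/H + l(-98, -45)) = 1/(1/26 + (-225 - 1*(-45))) = 1/(1/26 + (-225 + 45)) = 1/(1/26 - 180) = 1/(-4679/26) = -26/4679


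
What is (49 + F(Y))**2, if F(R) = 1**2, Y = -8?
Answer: 2500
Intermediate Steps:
F(R) = 1
(49 + F(Y))**2 = (49 + 1)**2 = 50**2 = 2500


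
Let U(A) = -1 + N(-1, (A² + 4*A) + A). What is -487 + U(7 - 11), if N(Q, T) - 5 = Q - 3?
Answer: -487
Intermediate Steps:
N(Q, T) = 2 + Q (N(Q, T) = 5 + (Q - 3) = 5 + (-3 + Q) = 2 + Q)
U(A) = 0 (U(A) = -1 + (2 - 1) = -1 + 1 = 0)
-487 + U(7 - 11) = -487 + 0 = -487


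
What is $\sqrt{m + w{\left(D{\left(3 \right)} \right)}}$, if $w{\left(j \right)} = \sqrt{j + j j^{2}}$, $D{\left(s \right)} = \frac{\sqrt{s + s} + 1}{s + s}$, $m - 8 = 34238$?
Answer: $\frac{\sqrt{1232856 + \sqrt{30} \sqrt{11 + 9 \sqrt{6}}}}{6} \approx 185.06$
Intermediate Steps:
$m = 34246$ ($m = 8 + 34238 = 34246$)
$D{\left(s \right)} = \frac{1 + \sqrt{2} \sqrt{s}}{2 s}$ ($D{\left(s \right)} = \frac{\sqrt{2 s} + 1}{2 s} = \left(\sqrt{2} \sqrt{s} + 1\right) \frac{1}{2 s} = \left(1 + \sqrt{2} \sqrt{s}\right) \frac{1}{2 s} = \frac{1 + \sqrt{2} \sqrt{s}}{2 s}$)
$w{\left(j \right)} = \sqrt{j + j^{3}}$
$\sqrt{m + w{\left(D{\left(3 \right)} \right)}} = \sqrt{34246 + \sqrt{\left(\frac{1}{2 \cdot 3} + \frac{\sqrt{2}}{2 \sqrt{3}}\right) + \left(\frac{1}{2 \cdot 3} + \frac{\sqrt{2}}{2 \sqrt{3}}\right)^{3}}} = \sqrt{34246 + \sqrt{\left(\frac{1}{2} \cdot \frac{1}{3} + \frac{\sqrt{2} \frac{\sqrt{3}}{3}}{2}\right) + \left(\frac{1}{2} \cdot \frac{1}{3} + \frac{\sqrt{2} \frac{\sqrt{3}}{3}}{2}\right)^{3}}} = \sqrt{34246 + \sqrt{\left(\frac{1}{6} + \frac{\sqrt{6}}{6}\right) + \left(\frac{1}{6} + \frac{\sqrt{6}}{6}\right)^{3}}} = \sqrt{34246 + \sqrt{\frac{1}{6} + \left(\frac{1}{6} + \frac{\sqrt{6}}{6}\right)^{3} + \frac{\sqrt{6}}{6}}}$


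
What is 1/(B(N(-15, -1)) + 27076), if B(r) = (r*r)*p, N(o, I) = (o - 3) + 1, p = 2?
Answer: 1/27654 ≈ 3.6161e-5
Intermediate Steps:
N(o, I) = -2 + o (N(o, I) = (-3 + o) + 1 = -2 + o)
B(r) = 2*r**2 (B(r) = (r*r)*2 = r**2*2 = 2*r**2)
1/(B(N(-15, -1)) + 27076) = 1/(2*(-2 - 15)**2 + 27076) = 1/(2*(-17)**2 + 27076) = 1/(2*289 + 27076) = 1/(578 + 27076) = 1/27654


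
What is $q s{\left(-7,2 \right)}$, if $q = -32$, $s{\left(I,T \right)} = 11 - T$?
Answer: $-288$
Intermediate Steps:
$q s{\left(-7,2 \right)} = - 32 \left(11 - 2\right) = \left(-32\right) 9 = -288$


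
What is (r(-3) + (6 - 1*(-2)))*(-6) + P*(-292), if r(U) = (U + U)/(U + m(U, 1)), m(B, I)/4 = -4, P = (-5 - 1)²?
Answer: -200676/19 ≈ -10562.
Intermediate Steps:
P = 36 (P = (-6)² = 36)
m(B, I) = -16 (m(B, I) = 4*(-4) = -16)
r(U) = 2*U/(-16 + U) (r(U) = (U + U)/(U - 16) = (2*U)/(-16 + U) = 2*U/(-16 + U))
(r(-3) + (6 - 1*(-2)))*(-6) + P*(-292) = (2*(-3)/(-16 - 3) + (6 - 1*(-2)))*(-6) + 36*(-292) = (2*(-3)/(-19) + (6 + 2))*(-6) - 10512 = (2*(-3)*(-1/19) + 8)*(-6) - 10512 = (6/19 + 8)*(-6) - 10512 = (158/19)*(-6) - 10512 = -948/19 - 10512 = -200676/19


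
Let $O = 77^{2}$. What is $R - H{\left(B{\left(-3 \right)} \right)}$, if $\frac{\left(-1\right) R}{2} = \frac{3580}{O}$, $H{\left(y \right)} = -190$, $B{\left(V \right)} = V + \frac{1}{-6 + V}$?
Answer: $\frac{1119350}{5929} \approx 188.79$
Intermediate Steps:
$O = 5929$
$R = - \frac{7160}{5929}$ ($R = - 2 \cdot \frac{3580}{5929} = - 2 \cdot 3580 \cdot \frac{1}{5929} = \left(-2\right) \frac{3580}{5929} = - \frac{7160}{5929} \approx -1.2076$)
$R - H{\left(B{\left(-3 \right)} \right)} = - \frac{7160}{5929} - -190 = - \frac{7160}{5929} + 190 = \frac{1119350}{5929}$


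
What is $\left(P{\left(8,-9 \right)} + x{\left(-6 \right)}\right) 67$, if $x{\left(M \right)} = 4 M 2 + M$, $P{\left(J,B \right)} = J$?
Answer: $-3082$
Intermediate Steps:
$x{\left(M \right)} = 9 M$ ($x{\left(M \right)} = 4 \cdot 2 M + M = 8 M + M = 9 M$)
$\left(P{\left(8,-9 \right)} + x{\left(-6 \right)}\right) 67 = \left(8 + 9 \left(-6\right)\right) 67 = \left(8 - 54\right) 67 = \left(-46\right) 67 = -3082$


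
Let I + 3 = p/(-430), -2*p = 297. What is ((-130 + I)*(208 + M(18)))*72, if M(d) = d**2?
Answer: -1092458808/215 ≈ -5.0812e+6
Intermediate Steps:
p = -297/2 (p = -1/2*297 = -297/2 ≈ -148.50)
I = -2283/860 (I = -3 - 297/2/(-430) = -3 - 297/2*(-1/430) = -3 + 297/860 = -2283/860 ≈ -2.6547)
((-130 + I)*(208 + M(18)))*72 = ((-130 - 2283/860)*(208 + 18**2))*72 = -114083*(208 + 324)/860*72 = -114083/860*532*72 = -15173039/215*72 = -1092458808/215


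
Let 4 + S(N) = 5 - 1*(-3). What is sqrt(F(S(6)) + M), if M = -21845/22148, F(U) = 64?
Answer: sqrt(157705851)/1582 ≈ 7.9381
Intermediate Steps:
S(N) = 4 (S(N) = -4 + (5 - 1*(-3)) = -4 + (5 + 3) = -4 + 8 = 4)
M = -21845/22148 (M = -21845*1/22148 = -21845/22148 ≈ -0.98632)
sqrt(F(S(6)) + M) = sqrt(64 - 21845/22148) = sqrt(1395627/22148) = sqrt(157705851)/1582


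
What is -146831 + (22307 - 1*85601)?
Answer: -210125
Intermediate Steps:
-146831 + (22307 - 1*85601) = -146831 + (22307 - 85601) = -146831 - 63294 = -210125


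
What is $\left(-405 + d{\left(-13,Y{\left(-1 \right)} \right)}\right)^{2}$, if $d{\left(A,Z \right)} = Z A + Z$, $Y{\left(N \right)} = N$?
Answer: $154449$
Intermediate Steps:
$d{\left(A,Z \right)} = Z + A Z$ ($d{\left(A,Z \right)} = A Z + Z = Z + A Z$)
$\left(-405 + d{\left(-13,Y{\left(-1 \right)} \right)}\right)^{2} = \left(-405 - \left(1 - 13\right)\right)^{2} = \left(-405 - -12\right)^{2} = \left(-405 + 12\right)^{2} = \left(-393\right)^{2} = 154449$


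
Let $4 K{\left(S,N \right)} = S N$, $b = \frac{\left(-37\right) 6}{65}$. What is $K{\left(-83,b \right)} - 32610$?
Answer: $- \frac{4230087}{130} \approx -32539.0$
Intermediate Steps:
$b = - \frac{222}{65}$ ($b = \left(-222\right) \frac{1}{65} = - \frac{222}{65} \approx -3.4154$)
$K{\left(S,N \right)} = \frac{N S}{4}$ ($K{\left(S,N \right)} = \frac{S N}{4} = \frac{N S}{4}$)
$K{\left(-83,b \right)} - 32610 = \frac{1}{4} \left(- \frac{222}{65}\right) \left(-83\right) - 32610 = \frac{9213}{130} - 32610 = - \frac{4230087}{130}$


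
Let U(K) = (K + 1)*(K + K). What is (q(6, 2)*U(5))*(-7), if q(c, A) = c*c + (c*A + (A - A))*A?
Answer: -25200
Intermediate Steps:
U(K) = 2*K*(1 + K) (U(K) = (1 + K)*(2*K) = 2*K*(1 + K))
q(c, A) = c² + c*A² (q(c, A) = c² + (A*c + 0)*A = c² + (A*c)*A = c² + c*A²)
(q(6, 2)*U(5))*(-7) = ((6*(6 + 2²))*(2*5*(1 + 5)))*(-7) = ((6*(6 + 4))*(2*5*6))*(-7) = ((6*10)*60)*(-7) = (60*60)*(-7) = 3600*(-7) = -25200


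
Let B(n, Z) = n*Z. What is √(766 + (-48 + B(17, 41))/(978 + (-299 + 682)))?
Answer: 5*√56790447/1361 ≈ 27.685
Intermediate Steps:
B(n, Z) = Z*n
√(766 + (-48 + B(17, 41))/(978 + (-299 + 682))) = √(766 + (-48 + 41*17)/(978 + (-299 + 682))) = √(766 + (-48 + 697)/(978 + 383)) = √(766 + 649/1361) = √(1043175/1361) = 5*√56790447/1361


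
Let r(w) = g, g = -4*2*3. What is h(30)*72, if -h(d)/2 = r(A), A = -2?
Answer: 3456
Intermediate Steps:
g = -24 (g = -8*3 = -24)
r(w) = -24
h(d) = 48 (h(d) = -2*(-24) = 48)
h(30)*72 = 48*72 = 3456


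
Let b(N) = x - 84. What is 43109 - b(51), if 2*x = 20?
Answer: 43183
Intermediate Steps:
x = 10 (x = (1/2)*20 = 10)
b(N) = -74 (b(N) = 10 - 84 = -74)
43109 - b(51) = 43109 - 1*(-74) = 43109 + 74 = 43183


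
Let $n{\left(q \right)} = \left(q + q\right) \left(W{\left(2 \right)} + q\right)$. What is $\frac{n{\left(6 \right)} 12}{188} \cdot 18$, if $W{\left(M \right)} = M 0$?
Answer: $\frac{3888}{47} \approx 82.723$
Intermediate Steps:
$W{\left(M \right)} = 0$
$n{\left(q \right)} = 2 q^{2}$ ($n{\left(q \right)} = \left(q + q\right) \left(0 + q\right) = 2 q q = 2 q^{2}$)
$\frac{n{\left(6 \right)} 12}{188} \cdot 18 = \frac{2 \cdot 6^{2} \cdot 12}{188} \cdot 18 = 2 \cdot 36 \cdot 12 \cdot \frac{1}{188} \cdot 18 = 72 \cdot 12 \cdot \frac{1}{188} \cdot 18 = 864 \cdot \frac{1}{188} \cdot 18 = \frac{216}{47} \cdot 18 = \frac{3888}{47}$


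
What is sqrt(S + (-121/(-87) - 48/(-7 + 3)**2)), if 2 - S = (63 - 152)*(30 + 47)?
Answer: sqrt(51873315)/87 ≈ 82.785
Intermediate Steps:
S = 6855 (S = 2 - (63 - 152)*(30 + 47) = 2 - (-89)*77 = 2 - 1*(-6853) = 2 + 6853 = 6855)
sqrt(S + (-121/(-87) - 48/(-7 + 3)**2)) = sqrt(6855 + (-121/(-87) - 48/(-7 + 3)**2)) = sqrt(6855 + (-121*(-1/87) - 48/((-4)**2))) = sqrt(6855 + (121/87 - 48/16)) = sqrt(6855 + (121/87 - 48*1/16)) = sqrt(6855 + (121/87 - 3)) = sqrt(6855 - 140/87) = sqrt(596245/87) = sqrt(51873315)/87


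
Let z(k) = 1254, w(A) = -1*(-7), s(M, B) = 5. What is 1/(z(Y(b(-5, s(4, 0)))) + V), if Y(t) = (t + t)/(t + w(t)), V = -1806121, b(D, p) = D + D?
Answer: -1/1804867 ≈ -5.5406e-7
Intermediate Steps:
w(A) = 7
b(D, p) = 2*D
Y(t) = 2*t/(7 + t) (Y(t) = (t + t)/(t + 7) = (2*t)/(7 + t) = 2*t/(7 + t))
1/(z(Y(b(-5, s(4, 0)))) + V) = 1/(1254 - 1806121) = 1/(-1804867) = -1/1804867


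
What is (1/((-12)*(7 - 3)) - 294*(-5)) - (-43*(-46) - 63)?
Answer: -21361/48 ≈ -445.02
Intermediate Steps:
(1/((-12)*(7 - 3)) - 294*(-5)) - (-43*(-46) - 63) = (-1/12/4 - 21*(-70)) - (1978 - 63) = (-1/12*1/4 + 1470) - 1*1915 = (-1/48 + 1470) - 1915 = 70559/48 - 1915 = -21361/48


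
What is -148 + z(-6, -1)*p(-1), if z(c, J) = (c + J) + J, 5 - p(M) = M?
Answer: -196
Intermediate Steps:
p(M) = 5 - M
z(c, J) = c + 2*J (z(c, J) = (J + c) + J = c + 2*J)
-148 + z(-6, -1)*p(-1) = -148 + (-6 + 2*(-1))*(5 - 1*(-1)) = -148 + (-6 - 2)*(5 + 1) = -148 - 8*6 = -148 - 48 = -196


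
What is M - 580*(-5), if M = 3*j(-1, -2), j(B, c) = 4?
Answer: 2912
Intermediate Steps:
M = 12 (M = 3*4 = 12)
M - 580*(-5) = 12 - 580*(-5) = 12 - 29*(-100) = 12 + 2900 = 2912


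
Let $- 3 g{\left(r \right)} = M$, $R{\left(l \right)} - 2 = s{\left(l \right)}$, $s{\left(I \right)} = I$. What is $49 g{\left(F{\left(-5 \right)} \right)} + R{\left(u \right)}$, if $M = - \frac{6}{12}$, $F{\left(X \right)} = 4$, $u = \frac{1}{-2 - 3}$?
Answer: $\frac{299}{30} \approx 9.9667$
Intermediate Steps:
$u = - \frac{1}{5}$ ($u = \frac{1}{-5} = - \frac{1}{5} \approx -0.2$)
$R{\left(l \right)} = 2 + l$
$M = - \frac{1}{2}$ ($M = \left(-6\right) \frac{1}{12} = - \frac{1}{2} \approx -0.5$)
$g{\left(r \right)} = \frac{1}{6}$ ($g{\left(r \right)} = \left(- \frac{1}{3}\right) \left(- \frac{1}{2}\right) = \frac{1}{6}$)
$49 g{\left(F{\left(-5 \right)} \right)} + R{\left(u \right)} = 49 \cdot \frac{1}{6} + \left(2 - \frac{1}{5}\right) = \frac{49}{6} + \frac{9}{5} = \frac{299}{30}$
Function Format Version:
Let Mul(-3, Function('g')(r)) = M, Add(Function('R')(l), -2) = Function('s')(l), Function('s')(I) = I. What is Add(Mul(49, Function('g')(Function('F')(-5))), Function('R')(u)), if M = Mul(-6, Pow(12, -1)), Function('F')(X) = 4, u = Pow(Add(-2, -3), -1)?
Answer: Rational(299, 30) ≈ 9.9667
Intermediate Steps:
u = Rational(-1, 5) (u = Pow(-5, -1) = Rational(-1, 5) ≈ -0.20000)
Function('R')(l) = Add(2, l)
M = Rational(-1, 2) (M = Mul(-6, Rational(1, 12)) = Rational(-1, 2) ≈ -0.50000)
Function('g')(r) = Rational(1, 6) (Function('g')(r) = Mul(Rational(-1, 3), Rational(-1, 2)) = Rational(1, 6))
Add(Mul(49, Function('g')(Function('F')(-5))), Function('R')(u)) = Add(Mul(49, Rational(1, 6)), Add(2, Rational(-1, 5))) = Add(Rational(49, 6), Rational(9, 5)) = Rational(299, 30)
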